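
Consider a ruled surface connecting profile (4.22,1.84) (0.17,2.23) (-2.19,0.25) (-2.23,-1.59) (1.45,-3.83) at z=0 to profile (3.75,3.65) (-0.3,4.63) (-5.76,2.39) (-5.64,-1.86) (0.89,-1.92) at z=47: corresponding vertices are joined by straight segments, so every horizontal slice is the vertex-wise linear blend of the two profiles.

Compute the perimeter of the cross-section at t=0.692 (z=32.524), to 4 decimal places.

Cross-section at t=0.692: each vertex is (1-t)·p0[i] + t·p1[i].
  v1: (1-0.692)·(4.22,1.84) + 0.692·(3.75,3.65) = (3.8948,3.0925)
  v2: (1-0.692)·(0.17,2.23) + 0.692·(-0.3,4.63) = (-0.1552,3.8908)
  v3: (1-0.692)·(-2.19,0.25) + 0.692·(-5.76,2.39) = (-4.6604,1.7309)
  v4: (1-0.692)·(-2.23,-1.59) + 0.692·(-5.64,-1.86) = (-4.5897,-1.7768)
  v5: (1-0.692)·(1.45,-3.83) + 0.692·(0.89,-1.92) = (1.0625,-2.5083)
Perimeter = Σ |v_{i+1} − v_i|:
  edge 1→2: √(-4.0500² + 0.7983²) = 4.1279 (running 4.1279)
  edge 2→3: √(-4.5052² + -2.1599²) = 4.9962 (running 9.1241)
  edge 3→4: √(0.0707² + -3.5077²) = 3.5084 (running 12.6326)
  edge 4→5: √(5.6522² + -0.7314²) = 5.6993 (running 18.3319)
  edge 5→1: √(2.8323² + 5.6008²) = 6.2762 (running 24.6081)
Perimeter = 24.6081

Perimeter at t=0.692: 24.6081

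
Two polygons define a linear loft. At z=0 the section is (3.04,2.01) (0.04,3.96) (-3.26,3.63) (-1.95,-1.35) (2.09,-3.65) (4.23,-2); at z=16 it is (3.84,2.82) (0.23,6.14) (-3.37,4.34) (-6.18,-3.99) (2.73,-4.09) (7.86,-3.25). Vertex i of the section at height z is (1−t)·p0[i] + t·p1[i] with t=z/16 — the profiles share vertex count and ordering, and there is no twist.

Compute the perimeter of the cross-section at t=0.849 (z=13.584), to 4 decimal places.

Perimeter at t=0.849: 36.4613

Cross-section at t=0.849: each vertex is (1-t)·p0[i] + t·p1[i].
  v1: (1-0.849)·(3.04,2.01) + 0.849·(3.84,2.82) = (3.7192,2.6977)
  v2: (1-0.849)·(0.04,3.96) + 0.849·(0.23,6.14) = (0.2013,5.8108)
  v3: (1-0.849)·(-3.26,3.63) + 0.849·(-3.37,4.34) = (-3.3534,4.2328)
  v4: (1-0.849)·(-1.95,-1.35) + 0.849·(-6.18,-3.99) = (-5.5413,-3.5914)
  v5: (1-0.849)·(2.09,-3.65) + 0.849·(2.73,-4.09) = (2.6334,-4.0236)
  v6: (1-0.849)·(4.23,-2) + 0.849·(7.86,-3.25) = (7.3119,-3.0612)
Perimeter = Σ |v_{i+1} − v_i|:
  edge 1→2: √(-3.5179² + 3.1131²) = 4.6976 (running 4.6976)
  edge 2→3: √(-3.5547² + -1.5780²) = 3.8892 (running 8.5868)
  edge 3→4: √(-2.1879² + -7.8241²) = 8.1243 (running 16.7111)
  edge 4→5: √(8.1746² + -0.4322²) = 8.1860 (running 24.8971)
  edge 5→6: √(4.6785² + 0.9623²) = 4.7765 (running 29.6736)
  edge 6→1: √(-3.5927² + 5.7589²) = 6.7877 (running 36.4613)
Perimeter = 36.4613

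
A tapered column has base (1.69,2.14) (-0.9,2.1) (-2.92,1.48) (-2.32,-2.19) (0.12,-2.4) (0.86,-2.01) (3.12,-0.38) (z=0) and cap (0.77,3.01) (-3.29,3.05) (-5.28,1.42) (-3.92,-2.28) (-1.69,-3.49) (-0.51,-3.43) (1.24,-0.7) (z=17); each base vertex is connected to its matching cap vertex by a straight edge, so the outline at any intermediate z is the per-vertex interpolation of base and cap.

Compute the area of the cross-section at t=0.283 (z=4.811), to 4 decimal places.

Cross-section at t=0.283: each vertex is (1-t)·p0[i] + t·p1[i].
  v1: (1-0.283)·(1.69,2.14) + 0.283·(0.77,3.01) = (1.4296,2.3862)
  v2: (1-0.283)·(-0.9,2.1) + 0.283·(-3.29,3.05) = (-1.5764,2.3689)
  v3: (1-0.283)·(-2.92,1.48) + 0.283·(-5.28,1.42) = (-3.5879,1.4630)
  v4: (1-0.283)·(-2.32,-2.19) + 0.283·(-3.92,-2.28) = (-2.7728,-2.2155)
  v5: (1-0.283)·(0.12,-2.4) + 0.283·(-1.69,-3.49) = (-0.3922,-2.7085)
  v6: (1-0.283)·(0.86,-2.01) + 0.283·(-0.51,-3.43) = (0.4723,-2.4119)
  v7: (1-0.283)·(3.12,-0.38) + 0.283·(1.24,-0.7) = (2.5880,-0.4706)
Shoelace sum Σ(x_i·y_{i+1} − x_{i+1}·y_i):
  i=1: 1.4296·2.3689 − -1.5764·2.3862 = +7.1482 (running +7.1482)
  i=2: -1.5764·1.4630 − -3.5879·2.3689 = +6.1929 (running +13.3410)
  i=3: -3.5879·-2.2155 − -2.7728·1.4630 = +12.0055 (running +25.3465)
  i=4: -2.7728·-2.7085 − -0.3922·-2.2155 = +6.6411 (running +31.9876)
  i=5: -0.3922·-2.4119 − 0.4723·-2.7085 = +2.2252 (running +34.2128)
  i=6: 0.4723·-0.4706 − 2.5880·-2.4119 = +6.0196 (running +40.2324)
  i=7: 2.5880·2.3862 − 1.4296·-0.4706 = +6.8481 (running +47.0805)
Area = |Σ|/2 = |47.0805|/2 = 23.5403

Area at t=0.283: 23.5403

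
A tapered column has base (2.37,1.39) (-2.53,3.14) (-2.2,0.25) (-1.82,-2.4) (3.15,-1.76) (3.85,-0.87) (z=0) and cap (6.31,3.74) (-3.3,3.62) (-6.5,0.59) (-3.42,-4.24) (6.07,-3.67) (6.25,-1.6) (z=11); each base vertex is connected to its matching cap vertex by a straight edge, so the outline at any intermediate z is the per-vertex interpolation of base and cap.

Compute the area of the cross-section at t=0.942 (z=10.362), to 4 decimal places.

Area at t=0.942: 81.0953

Cross-section at t=0.942: each vertex is (1-t)·p0[i] + t·p1[i].
  v1: (1-0.942)·(2.37,1.39) + 0.942·(6.31,3.74) = (6.0815,3.6037)
  v2: (1-0.942)·(-2.53,3.14) + 0.942·(-3.3,3.62) = (-3.2553,3.5922)
  v3: (1-0.942)·(-2.2,0.25) + 0.942·(-6.5,0.59) = (-6.2506,0.5703)
  v4: (1-0.942)·(-1.82,-2.4) + 0.942·(-3.42,-4.24) = (-3.3272,-4.1333)
  v5: (1-0.942)·(3.15,-1.76) + 0.942·(6.07,-3.67) = (5.9006,-3.5592)
  v6: (1-0.942)·(3.85,-0.87) + 0.942·(6.25,-1.6) = (6.1108,-1.5577)
Shoelace sum Σ(x_i·y_{i+1} − x_{i+1}·y_i):
  i=1: 6.0815·3.5922 − -3.2553·3.6037 = +33.5769 (running +33.5769)
  i=2: -3.2553·0.5703 − -6.2506·3.5922 = +20.5967 (running +54.1736)
  i=3: -6.2506·-4.1333 − -3.3272·0.5703 = +27.7329 (running +81.9065)
  i=4: -3.3272·-3.5592 − 5.9006·-4.1333 = +36.2312 (running +118.1378)
  i=5: 5.9006·-1.5577 − 6.1108·-3.5592 = +12.5585 (running +130.6963)
  i=6: 6.1108·3.6037 − 6.0815·-1.5577 = +31.4944 (running +162.1906)
Area = |Σ|/2 = |162.1906|/2 = 81.0953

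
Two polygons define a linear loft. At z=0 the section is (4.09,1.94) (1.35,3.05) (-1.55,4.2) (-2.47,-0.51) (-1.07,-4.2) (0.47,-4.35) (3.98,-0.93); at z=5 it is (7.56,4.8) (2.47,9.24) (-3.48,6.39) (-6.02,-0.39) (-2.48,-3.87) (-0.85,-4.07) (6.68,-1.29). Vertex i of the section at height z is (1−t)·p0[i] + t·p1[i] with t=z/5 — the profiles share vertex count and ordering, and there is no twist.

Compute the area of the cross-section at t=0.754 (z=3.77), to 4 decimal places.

Cross-section at t=0.754: each vertex is (1-t)·p0[i] + t·p1[i].
  v1: (1-0.754)·(4.09,1.94) + 0.754·(7.56,4.8) = (6.7064,4.0964)
  v2: (1-0.754)·(1.35,3.05) + 0.754·(2.47,9.24) = (2.1945,7.7173)
  v3: (1-0.754)·(-1.55,4.2) + 0.754·(-3.48,6.39) = (-3.0052,5.8513)
  v4: (1-0.754)·(-2.47,-0.51) + 0.754·(-6.02,-0.39) = (-5.1467,-0.4195)
  v5: (1-0.754)·(-1.07,-4.2) + 0.754·(-2.48,-3.87) = (-2.1331,-3.9512)
  v6: (1-0.754)·(0.47,-4.35) + 0.754·(-0.85,-4.07) = (-0.5253,-4.1389)
  v7: (1-0.754)·(3.98,-0.93) + 0.754·(6.68,-1.29) = (6.0158,-1.2014)
Shoelace sum Σ(x_i·y_{i+1} − x_{i+1}·y_i):
  i=1: 6.7064·7.7173 − 2.1945·4.0964 = +42.7653 (running +42.7653)
  i=2: 2.1945·5.8513 − -3.0052·7.7173 = +36.0325 (running +78.7979)
  i=3: -3.0052·-0.4195 − -5.1467·5.8513 = +31.3754 (running +110.1733)
  i=4: -5.1467·-3.9512 − -2.1331·-0.4195 = +19.4406 (running +129.6139)
  i=5: -2.1331·-4.1389 − -0.5253·-3.9512 = +6.7533 (running +136.3673)
  i=6: -0.5253·-1.2014 − 6.0158·-4.1389 = +25.5298 (running +161.8970)
  i=7: 6.0158·4.0964 − 6.7064·-1.2014 = +32.7007 (running +194.5977)
Area = |Σ|/2 = |194.5977|/2 = 97.2989

Area at t=0.754: 97.2989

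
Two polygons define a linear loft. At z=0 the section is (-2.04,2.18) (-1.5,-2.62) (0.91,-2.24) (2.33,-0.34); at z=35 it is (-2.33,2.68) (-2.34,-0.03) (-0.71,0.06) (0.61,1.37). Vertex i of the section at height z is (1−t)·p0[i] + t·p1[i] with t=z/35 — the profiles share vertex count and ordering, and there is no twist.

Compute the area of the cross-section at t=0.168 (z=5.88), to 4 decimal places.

Cross-section at t=0.168: each vertex is (1-t)·p0[i] + t·p1[i].
  v1: (1-0.168)·(-2.04,2.18) + 0.168·(-2.33,2.68) = (-2.0887,2.2640)
  v2: (1-0.168)·(-1.5,-2.62) + 0.168·(-2.34,-0.03) = (-1.6411,-2.1849)
  v3: (1-0.168)·(0.91,-2.24) + 0.168·(-0.71,0.06) = (0.6378,-1.8536)
  v4: (1-0.168)·(2.33,-0.34) + 0.168·(0.61,1.37) = (2.0410,-0.0527)
Shoelace sum Σ(x_i·y_{i+1} − x_{i+1}·y_i):
  i=1: -2.0887·-2.1849 − -1.6411·2.2640 = +8.2791 (running +8.2791)
  i=2: -1.6411·-1.8536 − 0.6378·-2.1849 = +4.4356 (running +12.7147)
  i=3: 0.6378·-0.0527 − 2.0410·-1.8536 = +3.7496 (running +16.4643)
  i=4: 2.0410·2.2640 − -2.0887·-0.0527 = +4.5108 (running +20.9751)
Area = |Σ|/2 = |20.9751|/2 = 10.4876

Area at t=0.168: 10.4876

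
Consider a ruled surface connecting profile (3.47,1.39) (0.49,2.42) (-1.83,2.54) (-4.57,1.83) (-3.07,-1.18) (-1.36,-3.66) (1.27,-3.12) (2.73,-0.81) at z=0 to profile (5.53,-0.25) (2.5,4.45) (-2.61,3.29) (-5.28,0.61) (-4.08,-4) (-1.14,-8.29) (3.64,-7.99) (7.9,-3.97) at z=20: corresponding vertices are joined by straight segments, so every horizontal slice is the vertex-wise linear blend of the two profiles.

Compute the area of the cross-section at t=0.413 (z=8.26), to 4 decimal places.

Cross-section at t=0.413: each vertex is (1-t)·p0[i] + t·p1[i].
  v1: (1-0.413)·(3.47,1.39) + 0.413·(5.53,-0.25) = (4.3208,0.7127)
  v2: (1-0.413)·(0.49,2.42) + 0.413·(2.5,4.45) = (1.3201,3.2584)
  v3: (1-0.413)·(-1.83,2.54) + 0.413·(-2.61,3.29) = (-2.1521,2.8498)
  v4: (1-0.413)·(-4.57,1.83) + 0.413·(-5.28,0.61) = (-4.8632,1.3261)
  v5: (1-0.413)·(-3.07,-1.18) + 0.413·(-4.08,-4) = (-3.4871,-2.3447)
  v6: (1-0.413)·(-1.36,-3.66) + 0.413·(-1.14,-8.29) = (-1.2691,-5.5722)
  v7: (1-0.413)·(1.27,-3.12) + 0.413·(3.64,-7.99) = (2.2488,-5.1313)
  v8: (1-0.413)·(2.73,-0.81) + 0.413·(7.9,-3.97) = (4.8652,-2.1151)
Shoelace sum Σ(x_i·y_{i+1} − x_{i+1}·y_i):
  i=1: 4.3208·3.2584 − 1.3201·0.7127 = +13.1380 (running +13.1380)
  i=2: 1.3201·2.8498 − -2.1521·3.2584 = +10.7746 (running +23.9125)
  i=3: -2.1521·1.3261 − -4.8632·2.8498 = +11.0050 (running +34.9175)
  i=4: -4.8632·-2.3447 − -3.4871·1.3261 = +16.0270 (running +50.9445)
  i=5: -3.4871·-5.5722 − -1.2691·-2.3447 = +16.4552 (running +67.3998)
  i=6: -1.2691·-5.1313 − 2.2488·-5.5722 = +19.0431 (running +86.4429)
  i=7: 2.2488·-2.1151 − 4.8652·-5.1313 = +20.2085 (running +106.6514)
  i=8: 4.8652·0.7127 − 4.3208·-2.1151 = +12.6061 (running +119.2575)
Area = |Σ|/2 = |119.2575|/2 = 59.6288

Area at t=0.413: 59.6288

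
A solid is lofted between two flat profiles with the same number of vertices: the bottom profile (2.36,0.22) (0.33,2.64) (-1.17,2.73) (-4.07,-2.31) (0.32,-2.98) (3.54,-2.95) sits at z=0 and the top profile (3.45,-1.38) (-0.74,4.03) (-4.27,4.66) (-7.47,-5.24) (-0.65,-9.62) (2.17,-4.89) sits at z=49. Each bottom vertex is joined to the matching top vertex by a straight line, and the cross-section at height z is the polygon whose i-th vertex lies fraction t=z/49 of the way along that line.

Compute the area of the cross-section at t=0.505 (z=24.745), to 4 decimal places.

Cross-section at t=0.505: each vertex is (1-t)·p0[i] + t·p1[i].
  v1: (1-0.505)·(2.36,0.22) + 0.505·(3.45,-1.38) = (2.9104,-0.5880)
  v2: (1-0.505)·(0.33,2.64) + 0.505·(-0.74,4.03) = (-0.2103,3.3420)
  v3: (1-0.505)·(-1.17,2.73) + 0.505·(-4.27,4.66) = (-2.7355,3.7046)
  v4: (1-0.505)·(-4.07,-2.31) + 0.505·(-7.47,-5.24) = (-5.7870,-3.7897)
  v5: (1-0.505)·(0.32,-2.98) + 0.505·(-0.65,-9.62) = (-0.1699,-6.3332)
  v6: (1-0.505)·(3.54,-2.95) + 0.505·(2.17,-4.89) = (2.8481,-3.9297)
Shoelace sum Σ(x_i·y_{i+1} − x_{i+1}·y_i):
  i=1: 2.9104·3.3420 − -0.2103·-0.5880 = +9.6029 (running +9.6029)
  i=2: -0.2103·3.7046 − -2.7355·3.3420 = +8.3626 (running +17.9655)
  i=3: -2.7355·-3.7897 − -5.7870·3.7046 = +31.8054 (running +49.7709)
  i=4: -5.7870·-6.3332 − -0.1699·-3.7897 = +36.0066 (running +85.7775)
  i=5: -0.1699·-3.9297 − 2.8481·-6.3332 = +18.7054 (running +104.4828)
  i=6: 2.8481·-0.5880 − 2.9104·-3.9297 = +9.7625 (running +114.2453)
Area = |Σ|/2 = |114.2453|/2 = 57.1227

Area at t=0.505: 57.1227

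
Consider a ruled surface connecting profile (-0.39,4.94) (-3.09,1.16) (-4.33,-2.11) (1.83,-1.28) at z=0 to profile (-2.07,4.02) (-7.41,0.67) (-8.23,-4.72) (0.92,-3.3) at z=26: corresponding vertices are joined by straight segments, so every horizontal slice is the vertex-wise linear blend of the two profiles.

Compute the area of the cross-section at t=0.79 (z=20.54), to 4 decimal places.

Cross-section at t=0.79: each vertex is (1-t)·p0[i] + t·p1[i].
  v1: (1-0.79)·(-0.39,4.94) + 0.79·(-2.07,4.02) = (-1.7172,4.2132)
  v2: (1-0.79)·(-3.09,1.16) + 0.79·(-7.41,0.67) = (-6.5028,0.7729)
  v3: (1-0.79)·(-4.33,-2.11) + 0.79·(-8.23,-4.72) = (-7.4110,-4.1719)
  v4: (1-0.79)·(1.83,-1.28) + 0.79·(0.92,-3.3) = (1.1111,-2.8758)
Shoelace sum Σ(x_i·y_{i+1} − x_{i+1}·y_i):
  i=1: -1.7172·0.7729 − -6.5028·4.2132 = +26.0704 (running +26.0704)
  i=2: -6.5028·-4.1719 − -7.4110·0.7729 = +32.8570 (running +58.9274)
  i=3: -7.4110·-2.8758 − 1.1111·-4.1719 = +25.9480 (running +84.8753)
  i=4: 1.1111·4.2132 − -1.7172·-2.8758 = -0.2570 (running +84.6183)
Area = |Σ|/2 = |84.6183|/2 = 42.3091

Area at t=0.79: 42.3091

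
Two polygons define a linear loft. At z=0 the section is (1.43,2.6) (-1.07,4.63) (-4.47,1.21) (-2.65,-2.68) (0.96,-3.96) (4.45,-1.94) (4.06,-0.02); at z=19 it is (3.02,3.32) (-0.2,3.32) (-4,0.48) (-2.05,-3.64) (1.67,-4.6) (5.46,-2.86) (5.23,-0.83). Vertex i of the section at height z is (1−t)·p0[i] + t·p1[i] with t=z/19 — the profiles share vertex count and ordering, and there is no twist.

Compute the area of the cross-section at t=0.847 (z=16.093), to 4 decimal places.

Cross-section at t=0.847: each vertex is (1-t)·p0[i] + t·p1[i].
  v1: (1-0.847)·(1.43,2.6) + 0.847·(3.02,3.32) = (2.7767,3.2098)
  v2: (1-0.847)·(-1.07,4.63) + 0.847·(-0.2,3.32) = (-0.3331,3.5204)
  v3: (1-0.847)·(-4.47,1.21) + 0.847·(-4,0.48) = (-4.0719,0.5917)
  v4: (1-0.847)·(-2.65,-2.68) + 0.847·(-2.05,-3.64) = (-2.1418,-3.4931)
  v5: (1-0.847)·(0.96,-3.96) + 0.847·(1.67,-4.6) = (1.5614,-4.5021)
  v6: (1-0.847)·(4.45,-1.94) + 0.847·(5.46,-2.86) = (5.3055,-2.7192)
  v7: (1-0.847)·(4.06,-0.02) + 0.847·(5.23,-0.83) = (5.0510,-0.7061)
Shoelace sum Σ(x_i·y_{i+1} − x_{i+1}·y_i):
  i=1: 2.7767·3.5204 − -0.3331·3.2098 = +10.8445 (running +10.8445)
  i=2: -0.3331·0.5917 − -4.0719·3.5204 = +14.1378 (running +24.9823)
  i=3: -4.0719·-3.4931 − -2.1418·0.5917 = +15.4910 (running +40.4732)
  i=4: -2.1418·-4.5021 − 1.5614·-3.4931 = +15.0966 (running +55.5698)
  i=5: 1.5614·-2.7192 − 5.3055·-4.5021 = +19.6399 (running +75.2098)
  i=6: 5.3055·-0.7061 − 5.0510·-2.7192 = +9.9888 (running +85.1986)
  i=7: 5.0510·3.2098 − 2.7767·-0.7061 = +18.1734 (running +103.3720)
Area = |Σ|/2 = |103.3720|/2 = 51.6860

Area at t=0.847: 51.6860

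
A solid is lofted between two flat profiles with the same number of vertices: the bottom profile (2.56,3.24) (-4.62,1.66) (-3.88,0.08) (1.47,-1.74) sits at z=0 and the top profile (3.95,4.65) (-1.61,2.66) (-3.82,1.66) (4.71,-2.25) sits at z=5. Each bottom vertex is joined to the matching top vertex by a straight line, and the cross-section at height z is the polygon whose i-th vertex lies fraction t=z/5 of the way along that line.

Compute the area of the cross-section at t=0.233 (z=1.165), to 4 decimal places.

Cross-section at t=0.233: each vertex is (1-t)·p0[i] + t·p1[i].
  v1: (1-0.233)·(2.56,3.24) + 0.233·(3.95,4.65) = (2.8839,3.5685)
  v2: (1-0.233)·(-4.62,1.66) + 0.233·(-1.61,2.66) = (-3.9187,1.8930)
  v3: (1-0.233)·(-3.88,0.08) + 0.233·(-3.82,1.66) = (-3.8660,0.4481)
  v4: (1-0.233)·(1.47,-1.74) + 0.233·(4.71,-2.25) = (2.2249,-1.8588)
Shoelace sum Σ(x_i·y_{i+1} − x_{i+1}·y_i):
  i=1: 2.8839·1.8930 − -3.9187·3.5685 = +19.4431 (running +19.4431)
  i=2: -3.9187·0.4481 − -3.8660·1.8930 = +5.5623 (running +25.0053)
  i=3: -3.8660·-1.8588 − 2.2249·0.4481 = +6.1892 (running +31.1945)
  i=4: 2.2249·3.5685 − 2.8839·-1.8588 = +13.3003 (running +44.4948)
Area = |Σ|/2 = |44.4948|/2 = 22.2474

Area at t=0.233: 22.2474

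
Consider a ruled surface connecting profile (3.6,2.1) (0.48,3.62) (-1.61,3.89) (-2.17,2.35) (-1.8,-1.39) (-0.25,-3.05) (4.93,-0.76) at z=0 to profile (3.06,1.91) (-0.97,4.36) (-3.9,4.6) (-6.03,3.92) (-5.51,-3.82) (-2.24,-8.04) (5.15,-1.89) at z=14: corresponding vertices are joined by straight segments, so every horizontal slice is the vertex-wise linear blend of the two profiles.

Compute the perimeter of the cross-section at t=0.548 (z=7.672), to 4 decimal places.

Perimeter at t=0.548: 29.9500

Cross-section at t=0.548: each vertex is (1-t)·p0[i] + t·p1[i].
  v1: (1-0.548)·(3.6,2.1) + 0.548·(3.06,1.91) = (3.3041,1.9959)
  v2: (1-0.548)·(0.48,3.62) + 0.548·(-0.97,4.36) = (-0.3146,4.0255)
  v3: (1-0.548)·(-1.61,3.89) + 0.548·(-3.9,4.6) = (-2.8649,4.2791)
  v4: (1-0.548)·(-2.17,2.35) + 0.548·(-6.03,3.92) = (-4.2853,3.2104)
  v5: (1-0.548)·(-1.8,-1.39) + 0.548·(-5.51,-3.82) = (-3.8331,-2.7216)
  v6: (1-0.548)·(-0.25,-3.05) + 0.548·(-2.24,-8.04) = (-1.3405,-5.7845)
  v7: (1-0.548)·(4.93,-0.76) + 0.548·(5.15,-1.89) = (5.0506,-1.3792)
Perimeter = Σ |v_{i+1} − v_i|:
  edge 1→2: √(-3.6187² + 2.0296²) = 4.1490 (running 4.1490)
  edge 2→3: √(-2.5503² + 0.2536²) = 2.5629 (running 6.7119)
  edge 3→4: √(-1.4204² + -1.0687²) = 1.7775 (running 8.4894)
  edge 4→5: √(0.4522² + -5.9320²) = 5.9492 (running 14.4386)
  edge 5→6: √(2.4926² + -3.0629²) = 3.9489 (running 18.3876)
  edge 6→7: √(6.3911² + 4.4053²) = 7.7622 (running 26.1498)
  edge 7→1: √(-1.7465² + 3.3751²) = 3.8002 (running 29.9500)
Perimeter = 29.9500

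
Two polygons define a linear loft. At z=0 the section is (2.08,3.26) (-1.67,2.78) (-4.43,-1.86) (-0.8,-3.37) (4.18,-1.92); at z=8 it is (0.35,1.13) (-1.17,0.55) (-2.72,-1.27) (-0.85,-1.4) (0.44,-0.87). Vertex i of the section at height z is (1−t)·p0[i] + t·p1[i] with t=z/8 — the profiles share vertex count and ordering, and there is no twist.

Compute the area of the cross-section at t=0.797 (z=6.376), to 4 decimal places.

Area at t=0.797: 8.7934

Cross-section at t=0.797: each vertex is (1-t)·p0[i] + t·p1[i].
  v1: (1-0.797)·(2.08,3.26) + 0.797·(0.35,1.13) = (0.7012,1.5624)
  v2: (1-0.797)·(-1.67,2.78) + 0.797·(-1.17,0.55) = (-1.2715,1.0027)
  v3: (1-0.797)·(-4.43,-1.86) + 0.797·(-2.72,-1.27) = (-3.0671,-1.3898)
  v4: (1-0.797)·(-0.8,-3.37) + 0.797·(-0.85,-1.4) = (-0.8398,-1.7999)
  v5: (1-0.797)·(4.18,-1.92) + 0.797·(0.44,-0.87) = (1.1992,-1.0831)
Shoelace sum Σ(x_i·y_{i+1} − x_{i+1}·y_i):
  i=1: 0.7012·1.0027 − -1.2715·1.5624 = +2.6897 (running +2.6897)
  i=2: -1.2715·-1.3898 − -3.0671·1.0027 = +4.8425 (running +7.5321)
  i=3: -3.0671·-1.7999 − -0.8398·-1.3898 = +4.3534 (running +11.8855)
  i=4: -0.8398·-1.0831 − 1.1992·-1.7999 = +3.0682 (running +14.9537)
  i=5: 1.1992·1.5624 − 0.7012·-1.0831 = +2.6331 (running +17.5868)
Area = |Σ|/2 = |17.5868|/2 = 8.7934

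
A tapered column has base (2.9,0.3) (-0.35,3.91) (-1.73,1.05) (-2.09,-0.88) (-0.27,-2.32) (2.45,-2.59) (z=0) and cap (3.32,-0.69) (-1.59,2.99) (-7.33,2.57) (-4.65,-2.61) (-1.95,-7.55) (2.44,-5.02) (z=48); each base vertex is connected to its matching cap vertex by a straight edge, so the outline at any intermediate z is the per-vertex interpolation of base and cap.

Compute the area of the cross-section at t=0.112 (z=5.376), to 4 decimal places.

Cross-section at t=0.112: each vertex is (1-t)·p0[i] + t·p1[i].
  v1: (1-0.112)·(2.9,0.3) + 0.112·(3.32,-0.69) = (2.9470,0.1891)
  v2: (1-0.112)·(-0.35,3.91) + 0.112·(-1.59,2.99) = (-0.4889,3.8070)
  v3: (1-0.112)·(-1.73,1.05) + 0.112·(-7.33,2.57) = (-2.3572,1.2202)
  v4: (1-0.112)·(-2.09,-0.88) + 0.112·(-4.65,-2.61) = (-2.3767,-1.0738)
  v5: (1-0.112)·(-0.27,-2.32) + 0.112·(-1.95,-7.55) = (-0.4582,-2.9058)
  v6: (1-0.112)·(2.45,-2.59) + 0.112·(2.44,-5.02) = (2.4489,-2.8622)
Shoelace sum Σ(x_i·y_{i+1} − x_{i+1}·y_i):
  i=1: 2.9470·3.8070 − -0.4889·0.1891 = +11.3117 (running +11.3117)
  i=2: -0.4889·1.2202 − -2.3572·3.8070 = +8.3772 (running +19.6889)
  i=3: -2.3572·-1.0738 − -2.3767·1.2202 = +5.4312 (running +25.1202)
  i=4: -2.3767·-2.9058 − -0.4582·-1.0738 = +6.4142 (running +31.5344)
  i=5: -0.4582·-2.8622 − 2.4489·-2.9058 = +8.4272 (running +39.9616)
  i=6: 2.4489·0.1891 − 2.9470·-2.8622 = +8.8980 (running +48.8596)
Area = |Σ|/2 = |48.8596|/2 = 24.4298

Area at t=0.112: 24.4298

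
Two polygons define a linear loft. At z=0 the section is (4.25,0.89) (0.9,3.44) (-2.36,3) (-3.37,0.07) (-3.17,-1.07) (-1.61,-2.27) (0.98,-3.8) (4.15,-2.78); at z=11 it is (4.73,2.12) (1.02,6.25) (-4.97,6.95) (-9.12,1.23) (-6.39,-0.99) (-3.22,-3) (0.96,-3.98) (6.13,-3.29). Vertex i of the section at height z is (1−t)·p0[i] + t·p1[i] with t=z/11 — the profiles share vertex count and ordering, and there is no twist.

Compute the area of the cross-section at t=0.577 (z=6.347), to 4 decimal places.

Cross-section at t=0.577: each vertex is (1-t)·p0[i] + t·p1[i].
  v1: (1-0.577)·(4.25,0.89) + 0.577·(4.73,2.12) = (4.5270,1.5997)
  v2: (1-0.577)·(0.9,3.44) + 0.577·(1.02,6.25) = (0.9692,5.0614)
  v3: (1-0.577)·(-2.36,3) + 0.577·(-4.97,6.95) = (-3.8660,5.2791)
  v4: (1-0.577)·(-3.37,0.07) + 0.577·(-9.12,1.23) = (-6.6877,0.7393)
  v5: (1-0.577)·(-3.17,-1.07) + 0.577·(-6.39,-0.99) = (-5.0279,-1.0238)
  v6: (1-0.577)·(-1.61,-2.27) + 0.577·(-3.22,-3) = (-2.5390,-2.6912)
  v7: (1-0.577)·(0.98,-3.8) + 0.577·(0.96,-3.98) = (0.9685,-3.9039)
  v8: (1-0.577)·(4.15,-2.78) + 0.577·(6.13,-3.29) = (5.2925,-3.0743)
Shoelace sum Σ(x_i·y_{i+1} − x_{i+1}·y_i):
  i=1: 4.5270·5.0614 − 0.9692·1.5997 = +21.3621 (running +21.3621)
  i=2: 0.9692·5.2791 − -3.8660·5.0614 = +24.6839 (running +46.0460)
  i=3: -3.8660·0.7393 − -6.6877·5.2791 = +32.4474 (running +78.4934)
  i=4: -6.6877·-1.0238 − -5.0279·0.7393 = +10.5644 (running +89.0579)
  i=5: -5.0279·-2.6912 − -2.5390·-1.0238 = +10.9317 (running +99.9896)
  i=6: -2.5390·-3.9039 − 0.9685·-2.6912 = +12.5181 (running +112.5077)
  i=7: 0.9685·-3.0743 − 5.2925·-3.9039 = +17.6837 (running +130.1914)
  i=8: 5.2925·1.5997 − 4.5270·-3.0743 = +22.3835 (running +152.5749)
Area = |Σ|/2 = |152.5749|/2 = 76.2875

Area at t=0.577: 76.2875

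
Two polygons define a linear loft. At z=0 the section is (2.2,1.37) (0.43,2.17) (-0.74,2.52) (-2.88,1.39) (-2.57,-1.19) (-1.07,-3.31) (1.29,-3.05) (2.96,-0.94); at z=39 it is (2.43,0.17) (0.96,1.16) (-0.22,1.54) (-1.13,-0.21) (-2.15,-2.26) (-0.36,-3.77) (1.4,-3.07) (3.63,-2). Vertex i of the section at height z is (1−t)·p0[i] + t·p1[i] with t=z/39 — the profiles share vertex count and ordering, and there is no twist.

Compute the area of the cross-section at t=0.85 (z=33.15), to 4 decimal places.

Area at t=0.85: 18.8626

Cross-section at t=0.85: each vertex is (1-t)·p0[i] + t·p1[i].
  v1: (1-0.85)·(2.2,1.37) + 0.85·(2.43,0.17) = (2.3955,0.3500)
  v2: (1-0.85)·(0.43,2.17) + 0.85·(0.96,1.16) = (0.8805,1.3115)
  v3: (1-0.85)·(-0.74,2.52) + 0.85·(-0.22,1.54) = (-0.2980,1.6870)
  v4: (1-0.85)·(-2.88,1.39) + 0.85·(-1.13,-0.21) = (-1.3925,0.0300)
  v5: (1-0.85)·(-2.57,-1.19) + 0.85·(-2.15,-2.26) = (-2.2130,-2.0995)
  v6: (1-0.85)·(-1.07,-3.31) + 0.85·(-0.36,-3.77) = (-0.4665,-3.7010)
  v7: (1-0.85)·(1.29,-3.05) + 0.85·(1.4,-3.07) = (1.3835,-3.0670)
  v8: (1-0.85)·(2.96,-0.94) + 0.85·(3.63,-2) = (3.5295,-1.8410)
Shoelace sum Σ(x_i·y_{i+1} − x_{i+1}·y_i):
  i=1: 2.3955·1.3115 − 0.8805·0.3500 = +2.8335 (running +2.8335)
  i=2: 0.8805·1.6870 − -0.2980·1.3115 = +1.8762 (running +4.7098)
  i=3: -0.2980·0.0300 − -1.3925·1.6870 = +2.3402 (running +7.0500)
  i=4: -1.3925·-2.0995 − -2.2130·0.0300 = +2.9899 (running +10.0399)
  i=5: -2.2130·-3.7010 − -0.4665·-2.0995 = +7.2109 (running +17.2508)
  i=6: -0.4665·-3.0670 − 1.3835·-3.7010 = +6.5511 (running +23.8019)
  i=7: 1.3835·-1.8410 − 3.5295·-3.0670 = +8.2780 (running +32.0798)
  i=8: 3.5295·0.3500 − 2.3955·-1.8410 = +5.6454 (running +37.7253)
Area = |Σ|/2 = |37.7253|/2 = 18.8626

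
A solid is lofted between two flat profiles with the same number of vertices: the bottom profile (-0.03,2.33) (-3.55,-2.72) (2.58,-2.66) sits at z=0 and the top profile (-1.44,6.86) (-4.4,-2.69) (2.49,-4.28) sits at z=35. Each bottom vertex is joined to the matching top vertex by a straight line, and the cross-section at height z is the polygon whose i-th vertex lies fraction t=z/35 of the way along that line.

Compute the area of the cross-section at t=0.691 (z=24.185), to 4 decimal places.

Area at t=0.691: 28.8435

Cross-section at t=0.691: each vertex is (1-t)·p0[i] + t·p1[i].
  v1: (1-0.691)·(-0.03,2.33) + 0.691·(-1.44,6.86) = (-1.0043,5.4602)
  v2: (1-0.691)·(-3.55,-2.72) + 0.691·(-4.4,-2.69) = (-4.1373,-2.6993)
  v3: (1-0.691)·(2.58,-2.66) + 0.691·(2.49,-4.28) = (2.5178,-3.7794)
Shoelace sum Σ(x_i·y_{i+1} − x_{i+1}·y_i):
  i=1: -1.0043·-2.6993 − -4.1373·5.4602 = +25.3018 (running +25.3018)
  i=2: -4.1373·-3.7794 − 2.5178·-2.6993 = +22.4330 (running +47.7348)
  i=3: 2.5178·5.4602 − -1.0043·-3.7794 = +9.9521 (running +57.6869)
Area = |Σ|/2 = |57.6869|/2 = 28.8435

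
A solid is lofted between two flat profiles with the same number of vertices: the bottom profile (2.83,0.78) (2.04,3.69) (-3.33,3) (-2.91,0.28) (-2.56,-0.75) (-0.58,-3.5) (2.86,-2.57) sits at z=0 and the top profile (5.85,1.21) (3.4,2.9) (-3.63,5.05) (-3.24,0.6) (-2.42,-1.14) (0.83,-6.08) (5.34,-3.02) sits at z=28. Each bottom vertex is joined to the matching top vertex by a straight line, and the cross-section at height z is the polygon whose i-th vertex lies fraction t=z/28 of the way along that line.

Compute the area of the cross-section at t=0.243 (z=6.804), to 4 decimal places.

Cross-section at t=0.243: each vertex is (1-t)·p0[i] + t·p1[i].
  v1: (1-0.243)·(2.83,0.78) + 0.243·(5.85,1.21) = (3.5639,0.8845)
  v2: (1-0.243)·(2.04,3.69) + 0.243·(3.4,2.9) = (2.3705,3.4980)
  v3: (1-0.243)·(-3.33,3) + 0.243·(-3.63,5.05) = (-3.4029,3.4981)
  v4: (1-0.243)·(-2.91,0.28) + 0.243·(-3.24,0.6) = (-2.9902,0.3578)
  v5: (1-0.243)·(-2.56,-0.75) + 0.243·(-2.42,-1.14) = (-2.5260,-0.8448)
  v6: (1-0.243)·(-0.58,-3.5) + 0.243·(0.83,-6.08) = (-0.2374,-4.1269)
  v7: (1-0.243)·(2.86,-2.57) + 0.243·(5.34,-3.02) = (3.4626,-2.6793)
Shoelace sum Σ(x_i·y_{i+1} − x_{i+1}·y_i):
  i=1: 3.5639·3.4980 − 2.3705·0.8845 = +10.3698 (running +10.3698)
  i=2: 2.3705·3.4981 − -3.4029·3.4980 = +20.1957 (running +30.5656)
  i=3: -3.4029·0.3578 − -2.9902·3.4981 = +9.2427 (running +39.8083)
  i=4: -2.9902·-0.8448 − -2.5260·0.3578 = +3.4297 (running +43.2380)
  i=5: -2.5260·-4.1269 − -0.2374·-0.8448 = +10.2240 (running +53.4620)
  i=6: -0.2374·-2.6793 − 3.4626·-4.1269 = +14.9261 (running +68.3881)
  i=7: 3.4626·0.8845 − 3.5639·-2.6793 = +12.6115 (running +80.9996)
Area = |Σ|/2 = |80.9996|/2 = 40.4998

Area at t=0.243: 40.4998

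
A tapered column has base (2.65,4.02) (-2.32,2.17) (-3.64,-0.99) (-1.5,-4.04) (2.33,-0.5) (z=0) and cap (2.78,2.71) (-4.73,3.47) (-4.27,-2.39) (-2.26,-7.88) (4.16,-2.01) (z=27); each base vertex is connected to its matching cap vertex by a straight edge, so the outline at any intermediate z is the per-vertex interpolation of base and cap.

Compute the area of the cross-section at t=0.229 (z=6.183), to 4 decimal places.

Area at t=0.229: 37.1268

Cross-section at t=0.229: each vertex is (1-t)·p0[i] + t·p1[i].
  v1: (1-0.229)·(2.65,4.02) + 0.229·(2.78,2.71) = (2.6798,3.7200)
  v2: (1-0.229)·(-2.32,2.17) + 0.229·(-4.73,3.47) = (-2.8719,2.4677)
  v3: (1-0.229)·(-3.64,-0.99) + 0.229·(-4.27,-2.39) = (-3.7843,-1.3106)
  v4: (1-0.229)·(-1.5,-4.04) + 0.229·(-2.26,-7.88) = (-1.6740,-4.9194)
  v5: (1-0.229)·(2.33,-0.5) + 0.229·(4.16,-2.01) = (2.7491,-0.8458)
Shoelace sum Σ(x_i·y_{i+1} − x_{i+1}·y_i):
  i=1: 2.6798·2.4677 − -2.8719·3.7200 = +17.2963 (running +17.2963)
  i=2: -2.8719·-1.3106 − -3.7843·2.4677 = +13.1023 (running +30.3987)
  i=3: -3.7843·-4.9194 − -1.6740·-1.3106 = +16.4222 (running +46.8209)
  i=4: -1.6740·-0.8458 − 2.7491·-4.9194 = +14.9396 (running +61.7604)
  i=5: 2.7491·3.7200 − 2.6798·-0.8458 = +12.4931 (running +74.2535)
Area = |Σ|/2 = |74.2535|/2 = 37.1268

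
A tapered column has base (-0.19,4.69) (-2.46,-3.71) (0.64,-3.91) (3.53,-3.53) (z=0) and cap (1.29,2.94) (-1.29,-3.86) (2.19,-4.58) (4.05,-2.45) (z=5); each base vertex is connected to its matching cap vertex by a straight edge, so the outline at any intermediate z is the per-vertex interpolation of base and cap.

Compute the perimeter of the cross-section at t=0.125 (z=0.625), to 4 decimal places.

Perimeter at t=0.125: 23.1538

Cross-section at t=0.125: each vertex is (1-t)·p0[i] + t·p1[i].
  v1: (1-0.125)·(-0.19,4.69) + 0.125·(1.29,2.94) = (-0.0050,4.4713)
  v2: (1-0.125)·(-2.46,-3.71) + 0.125·(-1.29,-3.86) = (-2.3137,-3.7287)
  v3: (1-0.125)·(0.64,-3.91) + 0.125·(2.19,-4.58) = (0.8337,-3.9938)
  v4: (1-0.125)·(3.53,-3.53) + 0.125·(4.05,-2.45) = (3.5950,-3.3950)
Perimeter = Σ |v_{i+1} − v_i|:
  edge 1→2: √(-2.3087² + -8.2000²) = 8.5188 (running 8.5188)
  edge 2→3: √(3.1475² + -0.2650²) = 3.1586 (running 11.6775)
  edge 3→4: √(2.7612² + 0.5988²) = 2.8254 (running 14.5029)
  edge 4→1: √(-3.6000² + 7.8662²) = 8.6509 (running 23.1538)
Perimeter = 23.1538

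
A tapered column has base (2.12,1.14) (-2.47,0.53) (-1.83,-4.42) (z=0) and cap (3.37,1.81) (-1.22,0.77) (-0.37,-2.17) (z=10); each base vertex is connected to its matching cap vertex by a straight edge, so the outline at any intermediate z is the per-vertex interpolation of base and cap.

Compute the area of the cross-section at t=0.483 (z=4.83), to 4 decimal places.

Cross-section at t=0.483: each vertex is (1-t)·p0[i] + t·p1[i].
  v1: (1-0.483)·(2.12,1.14) + 0.483·(3.37,1.81) = (2.7237,1.4636)
  v2: (1-0.483)·(-2.47,0.53) + 0.483·(-1.22,0.77) = (-1.8662,0.6459)
  v3: (1-0.483)·(-1.83,-4.42) + 0.483·(-0.37,-2.17) = (-1.1248,-3.3333)
Shoelace sum Σ(x_i·y_{i+1} − x_{i+1}·y_i):
  i=1: 2.7237·0.6459 − -1.8662·1.4636 = +4.4908 (running +4.4908)
  i=2: -1.8662·-3.3333 − -1.1248·0.6459 = +6.9472 (running +11.4380)
  i=3: -1.1248·1.4636 − 2.7237·-3.3333 = +7.4326 (running +18.8707)
Area = |Σ|/2 = |18.8707|/2 = 9.4353

Area at t=0.483: 9.4353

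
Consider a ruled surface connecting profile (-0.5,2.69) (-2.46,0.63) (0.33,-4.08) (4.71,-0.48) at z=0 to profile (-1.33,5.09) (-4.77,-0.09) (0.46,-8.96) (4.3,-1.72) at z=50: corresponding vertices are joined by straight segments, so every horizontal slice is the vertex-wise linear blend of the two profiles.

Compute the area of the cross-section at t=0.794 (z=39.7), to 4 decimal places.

Cross-section at t=0.794: each vertex is (1-t)·p0[i] + t·p1[i].
  v1: (1-0.794)·(-0.5,2.69) + 0.794·(-1.33,5.09) = (-1.1590,4.5956)
  v2: (1-0.794)·(-2.46,0.63) + 0.794·(-4.77,-0.09) = (-4.2941,0.0583)
  v3: (1-0.794)·(0.33,-4.08) + 0.794·(0.46,-8.96) = (0.4332,-7.9547)
  v4: (1-0.794)·(4.71,-0.48) + 0.794·(4.3,-1.72) = (4.3845,-1.4646)
Shoelace sum Σ(x_i·y_{i+1} − x_{i+1}·y_i):
  i=1: -1.1590·0.0583 − -4.2941·4.5956 = +19.6666 (running +19.6666)
  i=2: -4.2941·-7.9547 − 0.4332·0.0583 = +34.1334 (running +53.8000)
  i=3: 0.4332·-1.4646 − 4.3845·-7.9547 = +34.2427 (running +88.0426)
  i=4: 4.3845·4.5956 − -1.1590·-1.4646 = +18.4518 (running +106.4944)
Area = |Σ|/2 = |106.4944|/2 = 53.2472

Area at t=0.794: 53.2472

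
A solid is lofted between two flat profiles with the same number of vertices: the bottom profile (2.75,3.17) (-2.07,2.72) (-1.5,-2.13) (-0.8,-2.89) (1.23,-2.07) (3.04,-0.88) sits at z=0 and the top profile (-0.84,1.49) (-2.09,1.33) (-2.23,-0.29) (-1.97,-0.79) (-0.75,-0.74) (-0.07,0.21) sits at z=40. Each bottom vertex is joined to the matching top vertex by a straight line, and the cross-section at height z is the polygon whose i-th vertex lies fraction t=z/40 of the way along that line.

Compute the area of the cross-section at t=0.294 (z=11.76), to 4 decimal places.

Cross-section at t=0.294: each vertex is (1-t)·p0[i] + t·p1[i].
  v1: (1-0.294)·(2.75,3.17) + 0.294·(-0.84,1.49) = (1.6945,2.6761)
  v2: (1-0.294)·(-2.07,2.72) + 0.294·(-2.09,1.33) = (-2.0759,2.3113)
  v3: (1-0.294)·(-1.5,-2.13) + 0.294·(-2.23,-0.29) = (-1.7146,-1.5890)
  v4: (1-0.294)·(-0.8,-2.89) + 0.294·(-1.97,-0.79) = (-1.1440,-2.2726)
  v5: (1-0.294)·(1.23,-2.07) + 0.294·(-0.75,-0.74) = (0.6479,-1.6790)
  v6: (1-0.294)·(3.04,-0.88) + 0.294·(-0.07,0.21) = (2.1257,-0.5595)
Shoelace sum Σ(x_i·y_{i+1} − x_{i+1}·y_i):
  i=1: 1.6945·2.3113 − -2.0759·2.6761 = +9.4719 (running +9.4719)
  i=2: -2.0759·-1.5890 − -1.7146·2.3113 = +7.2617 (running +16.7336)
  i=3: -1.7146·-2.2726 − -1.1440·-1.5890 = +2.0788 (running +18.8124)
  i=4: -1.1440·-1.6790 − 0.6479·-2.2726 = +3.3931 (running +22.2055)
  i=5: 0.6479·-0.5595 − 2.1257·-1.6790 = +3.2064 (running +25.4119)
  i=6: 2.1257·2.6761 − 1.6945·-0.5595 = +6.6366 (running +32.0485)
Area = |Σ|/2 = |32.0485|/2 = 16.0243

Area at t=0.294: 16.0243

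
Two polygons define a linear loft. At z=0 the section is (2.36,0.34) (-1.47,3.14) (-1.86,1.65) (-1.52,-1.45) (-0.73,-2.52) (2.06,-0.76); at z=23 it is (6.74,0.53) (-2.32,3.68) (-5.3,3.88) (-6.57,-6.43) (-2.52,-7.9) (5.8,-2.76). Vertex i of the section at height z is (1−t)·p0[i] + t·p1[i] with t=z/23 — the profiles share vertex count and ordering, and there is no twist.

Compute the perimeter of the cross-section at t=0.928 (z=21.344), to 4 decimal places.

Cross-section at t=0.928: each vertex is (1-t)·p0[i] + t·p1[i].
  v1: (1-0.928)·(2.36,0.34) + 0.928·(6.74,0.53) = (6.4246,0.5163)
  v2: (1-0.928)·(-1.47,3.14) + 0.928·(-2.32,3.68) = (-2.2588,3.6411)
  v3: (1-0.928)·(-1.86,1.65) + 0.928·(-5.3,3.88) = (-5.0523,3.7194)
  v4: (1-0.928)·(-1.52,-1.45) + 0.928·(-6.57,-6.43) = (-6.2064,-6.0714)
  v5: (1-0.928)·(-0.73,-2.52) + 0.928·(-2.52,-7.9) = (-2.3911,-7.5126)
  v6: (1-0.928)·(2.06,-0.76) + 0.928·(5.8,-2.76) = (5.5307,-2.6160)
Perimeter = Σ |v_{i+1} − v_i|:
  edge 1→2: √(-8.6834² + 3.1248²) = 9.2286 (running 9.2286)
  edge 2→3: √(-2.7935² + 0.0783²) = 2.7946 (running 12.0232)
  edge 3→4: √(-1.1541² + -9.7909²) = 9.8587 (running 21.8819)
  edge 4→5: √(3.8153² + -1.4412²) = 4.0784 (running 25.9603)
  edge 5→6: √(7.9218² + 4.8966²) = 9.3130 (running 35.2733)
  edge 6→1: √(0.8939² + 3.1323²) = 3.2574 (running 38.5307)
Perimeter = 38.5307

Perimeter at t=0.928: 38.5307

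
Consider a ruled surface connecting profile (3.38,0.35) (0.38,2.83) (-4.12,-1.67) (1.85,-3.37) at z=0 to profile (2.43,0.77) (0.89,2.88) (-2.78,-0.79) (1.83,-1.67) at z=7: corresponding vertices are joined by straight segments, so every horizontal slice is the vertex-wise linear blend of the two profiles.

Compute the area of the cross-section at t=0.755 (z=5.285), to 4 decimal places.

Area at t=0.755: 15.1904

Cross-section at t=0.755: each vertex is (1-t)·p0[i] + t·p1[i].
  v1: (1-0.755)·(3.38,0.35) + 0.755·(2.43,0.77) = (2.6627,0.6671)
  v2: (1-0.755)·(0.38,2.83) + 0.755·(0.89,2.88) = (0.7651,2.8678)
  v3: (1-0.755)·(-4.12,-1.67) + 0.755·(-2.78,-0.79) = (-3.1083,-1.0056)
  v4: (1-0.755)·(1.85,-3.37) + 0.755·(1.83,-1.67) = (1.8349,-2.0865)
Shoelace sum Σ(x_i·y_{i+1} − x_{i+1}·y_i):
  i=1: 2.6627·2.8678 − 0.7651·0.6671 = +7.1257 (running +7.1257)
  i=2: 0.7651·-1.0056 − -3.1083·2.8678 = +8.1445 (running +15.2702)
  i=3: -3.1083·-2.0865 − 1.8349·-1.0056 = +8.3306 (running +23.6009)
  i=4: 1.8349·0.6671 − 2.6627·-2.0865 = +6.7799 (running +30.3808)
Area = |Σ|/2 = |30.3808|/2 = 15.1904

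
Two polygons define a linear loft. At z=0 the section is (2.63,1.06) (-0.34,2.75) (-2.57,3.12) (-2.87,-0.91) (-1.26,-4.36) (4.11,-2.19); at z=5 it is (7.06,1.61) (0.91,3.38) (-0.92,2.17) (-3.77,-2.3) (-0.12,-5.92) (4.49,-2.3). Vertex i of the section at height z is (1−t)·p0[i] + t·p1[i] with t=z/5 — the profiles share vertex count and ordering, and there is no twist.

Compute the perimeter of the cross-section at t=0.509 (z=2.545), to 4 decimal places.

Perimeter at t=0.509: 25.3414

Cross-section at t=0.509: each vertex is (1-t)·p0[i] + t·p1[i].
  v1: (1-0.509)·(2.63,1.06) + 0.509·(7.06,1.61) = (4.8849,1.3399)
  v2: (1-0.509)·(-0.34,2.75) + 0.509·(0.91,3.38) = (0.2963,3.0707)
  v3: (1-0.509)·(-2.57,3.12) + 0.509·(-0.92,2.17) = (-1.7301,2.6364)
  v4: (1-0.509)·(-2.87,-0.91) + 0.509·(-3.77,-2.3) = (-3.3281,-1.6175)
  v5: (1-0.509)·(-1.26,-4.36) + 0.509·(-0.12,-5.92) = (-0.6797,-5.1540)
  v6: (1-0.509)·(4.11,-2.19) + 0.509·(4.49,-2.3) = (4.3034,-2.2460)
Perimeter = Σ |v_{i+1} − v_i|:
  edge 1→2: √(-4.5886² + 1.7307²) = 4.9042 (running 4.9042)
  edge 2→3: √(-2.0264² + -0.4342²) = 2.0724 (running 6.9766)
  edge 3→4: √(-1.5980² + -4.2540²) = 4.5442 (running 11.5207)
  edge 4→5: √(2.6484² + -3.5365²) = 4.4182 (running 15.9390)
  edge 5→6: √(4.9832² + 2.9081²) = 5.7696 (running 21.7086)
  edge 6→1: √(0.5814² + 3.5859²) = 3.6328 (running 25.3414)
Perimeter = 25.3414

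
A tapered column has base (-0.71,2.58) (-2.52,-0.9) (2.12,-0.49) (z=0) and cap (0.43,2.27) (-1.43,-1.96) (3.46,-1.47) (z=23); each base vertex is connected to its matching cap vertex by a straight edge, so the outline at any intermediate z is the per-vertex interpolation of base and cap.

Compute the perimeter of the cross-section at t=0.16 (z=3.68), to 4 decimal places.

Cross-section at t=0.16: each vertex is (1-t)·p0[i] + t·p1[i].
  v1: (1-0.16)·(-0.71,2.58) + 0.16·(0.43,2.27) = (-0.5276,2.5304)
  v2: (1-0.16)·(-2.52,-0.9) + 0.16·(-1.43,-1.96) = (-2.3456,-1.0696)
  v3: (1-0.16)·(2.12,-0.49) + 0.16·(3.46,-1.47) = (2.3344,-0.6468)
Perimeter = Σ |v_{i+1} − v_i|:
  edge 1→2: √(-1.8180² + -3.6000²) = 4.0330 (running 4.0330)
  edge 2→3: √(4.6800² + 0.4228²) = 4.6991 (running 8.7321)
  edge 3→1: √(-2.8620² + 3.1772²) = 4.2762 (running 13.0082)
Perimeter = 13.0082

Perimeter at t=0.16: 13.0082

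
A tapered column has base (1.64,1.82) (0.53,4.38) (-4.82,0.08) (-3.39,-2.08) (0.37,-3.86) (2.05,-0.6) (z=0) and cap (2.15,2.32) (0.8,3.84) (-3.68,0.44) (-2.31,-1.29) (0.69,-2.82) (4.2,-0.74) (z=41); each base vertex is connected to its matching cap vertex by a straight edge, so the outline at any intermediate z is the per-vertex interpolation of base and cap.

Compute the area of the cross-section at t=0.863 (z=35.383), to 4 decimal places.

Cross-section at t=0.863: each vertex is (1-t)·p0[i] + t·p1[i].
  v1: (1-0.863)·(1.64,1.82) + 0.863·(2.15,2.32) = (2.0801,2.2515)
  v2: (1-0.863)·(0.53,4.38) + 0.863·(0.8,3.84) = (0.7630,3.9140)
  v3: (1-0.863)·(-4.82,0.08) + 0.863·(-3.68,0.44) = (-3.8362,0.3907)
  v4: (1-0.863)·(-3.39,-2.08) + 0.863·(-2.31,-1.29) = (-2.4580,-1.3982)
  v5: (1-0.863)·(0.37,-3.86) + 0.863·(0.69,-2.82) = (0.6462,-2.9625)
  v6: (1-0.863)·(2.05,-0.6) + 0.863·(4.2,-0.74) = (3.9055,-0.7208)
Shoelace sum Σ(x_i·y_{i+1} − x_{i+1}·y_i):
  i=1: 2.0801·3.9140 − 0.7630·2.2515 = +6.4237 (running +6.4237)
  i=2: 0.7630·0.3907 − -3.8362·3.9140 = +15.3128 (running +21.7365)
  i=3: -3.8362·-1.3982 − -2.4580·0.3907 = +6.3241 (running +28.0606)
  i=4: -2.4580·-2.9625 − 0.6462·-1.3982 = +8.1851 (running +36.2458)
  i=5: 0.6462·-0.7208 − 3.9055·-2.9625 = +11.1041 (running +47.3498)
  i=6: 3.9055·2.2515 − 2.0801·-0.7208 = +10.2925 (running +57.6423)
Area = |Σ|/2 = |57.6423|/2 = 28.8212

Area at t=0.863: 28.8212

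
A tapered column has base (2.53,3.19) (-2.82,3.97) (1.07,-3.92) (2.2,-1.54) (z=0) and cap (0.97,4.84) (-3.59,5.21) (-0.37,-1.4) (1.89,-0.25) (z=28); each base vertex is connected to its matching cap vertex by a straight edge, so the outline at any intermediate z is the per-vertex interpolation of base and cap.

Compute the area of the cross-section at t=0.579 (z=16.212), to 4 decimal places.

Area at t=0.579: 21.2722

Cross-section at t=0.579: each vertex is (1-t)·p0[i] + t·p1[i].
  v1: (1-0.579)·(2.53,3.19) + 0.579·(0.97,4.84) = (1.6268,4.1453)
  v2: (1-0.579)·(-2.82,3.97) + 0.579·(-3.59,5.21) = (-3.2658,4.6880)
  v3: (1-0.579)·(1.07,-3.92) + 0.579·(-0.37,-1.4) = (0.2362,-2.4609)
  v4: (1-0.579)·(2.2,-1.54) + 0.579·(1.89,-0.25) = (2.0205,-0.7931)
Shoelace sum Σ(x_i·y_{i+1} − x_{i+1}·y_i):
  i=1: 1.6268·4.6880 − -3.2658·4.1453 = +21.1642 (running +21.1642)
  i=2: -3.2658·-2.4609 − 0.2362·4.6880 = +6.9295 (running +28.0937)
  i=3: 0.2362·-0.7931 − 2.0205·-2.4609 = +4.7850 (running +32.8786)
  i=4: 2.0205·4.1453 − 1.6268·-0.7931 = +9.6659 (running +42.5445)
Area = |Σ|/2 = |42.5445|/2 = 21.2722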